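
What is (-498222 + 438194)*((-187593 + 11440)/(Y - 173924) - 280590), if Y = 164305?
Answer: 162004710353596/9619 ≈ 1.6842e+10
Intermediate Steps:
(-498222 + 438194)*((-187593 + 11440)/(Y - 173924) - 280590) = (-498222 + 438194)*((-187593 + 11440)/(164305 - 173924) - 280590) = -60028*(-176153/(-9619) - 280590) = -60028*(-176153*(-1/9619) - 280590) = -60028*(176153/9619 - 280590) = -60028*(-2698819057/9619) = 162004710353596/9619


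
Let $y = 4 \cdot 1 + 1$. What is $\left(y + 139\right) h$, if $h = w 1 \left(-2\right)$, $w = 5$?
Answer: $-1440$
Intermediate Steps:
$y = 5$ ($y = 4 + 1 = 5$)
$h = -10$ ($h = 5 \cdot 1 \left(-2\right) = 5 \left(-2\right) = -10$)
$\left(y + 139\right) h = \left(5 + 139\right) \left(-10\right) = 144 \left(-10\right) = -1440$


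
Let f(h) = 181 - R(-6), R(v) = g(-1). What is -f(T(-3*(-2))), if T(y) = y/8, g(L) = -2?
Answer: -183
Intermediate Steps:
R(v) = -2
T(y) = y/8 (T(y) = y*(1/8) = y/8)
f(h) = 183 (f(h) = 181 - 1*(-2) = 181 + 2 = 183)
-f(T(-3*(-2))) = -1*183 = -183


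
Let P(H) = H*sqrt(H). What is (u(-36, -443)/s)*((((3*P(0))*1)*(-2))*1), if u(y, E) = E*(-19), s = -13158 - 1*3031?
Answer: 0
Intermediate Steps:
s = -16189 (s = -13158 - 3031 = -16189)
P(H) = H**(3/2)
u(y, E) = -19*E
(u(-36, -443)/s)*((((3*P(0))*1)*(-2))*1) = (-19*(-443)/(-16189))*((((3*0**(3/2))*1)*(-2))*1) = (8417*(-1/16189))*((((3*0)*1)*(-2))*1) = -8417*(0*1)*(-2)/16189 = -8417*0*(-2)/16189 = -0 = -8417/16189*0 = 0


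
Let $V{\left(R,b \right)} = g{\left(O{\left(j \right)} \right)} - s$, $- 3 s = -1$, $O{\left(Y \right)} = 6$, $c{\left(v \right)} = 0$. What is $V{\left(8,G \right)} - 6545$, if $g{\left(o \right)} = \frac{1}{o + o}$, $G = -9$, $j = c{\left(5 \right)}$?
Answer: $- \frac{26181}{4} \approx -6545.3$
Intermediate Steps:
$j = 0$
$g{\left(o \right)} = \frac{1}{2 o}$
$s = \frac{1}{3}$ ($s = \left(- \frac{1}{3}\right) \left(-1\right) = \frac{1}{3} \approx 0.33333$)
$V{\left(R,b \right)} = - \frac{1}{4}$ ($V{\left(R,b \right)} = \frac{1}{2 \cdot 6} - \frac{1}{3} = \frac{1}{2} \cdot \frac{1}{6} - \frac{1}{3} = \frac{1}{12} - \frac{1}{3} = - \frac{1}{4}$)
$V{\left(8,G \right)} - 6545 = - \frac{1}{4} - 6545 = - \frac{26181}{4}$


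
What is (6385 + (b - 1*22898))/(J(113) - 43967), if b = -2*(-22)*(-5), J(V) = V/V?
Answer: 16733/43966 ≈ 0.38059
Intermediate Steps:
J(V) = 1
b = -220 (b = 44*(-5) = -220)
(6385 + (b - 1*22898))/(J(113) - 43967) = (6385 + (-220 - 1*22898))/(1 - 43967) = (6385 + (-220 - 22898))/(-43966) = (6385 - 23118)*(-1/43966) = -16733*(-1/43966) = 16733/43966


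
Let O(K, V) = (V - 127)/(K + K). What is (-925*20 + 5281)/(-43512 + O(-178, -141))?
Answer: 1176491/3872501 ≈ 0.30381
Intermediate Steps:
O(K, V) = (-127 + V)/(2*K) (O(K, V) = (-127 + V)/((2*K)) = (-127 + V)*(1/(2*K)) = (-127 + V)/(2*K))
(-925*20 + 5281)/(-43512 + O(-178, -141)) = (-925*20 + 5281)/(-43512 + (½)*(-127 - 141)/(-178)) = (-18500 + 5281)/(-43512 + (½)*(-1/178)*(-268)) = -13219/(-43512 + 67/89) = -13219/(-3872501/89) = -13219*(-89/3872501) = 1176491/3872501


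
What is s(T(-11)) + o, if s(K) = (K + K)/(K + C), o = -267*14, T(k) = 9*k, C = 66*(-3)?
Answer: -11212/3 ≈ -3737.3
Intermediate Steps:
C = -198
o = -3738
s(K) = 2*K/(-198 + K) (s(K) = (K + K)/(K - 198) = (2*K)/(-198 + K) = 2*K/(-198 + K))
s(T(-11)) + o = 2*(9*(-11))/(-198 + 9*(-11)) - 3738 = 2*(-99)/(-198 - 99) - 3738 = 2*(-99)/(-297) - 3738 = 2*(-99)*(-1/297) - 3738 = 2/3 - 3738 = -11212/3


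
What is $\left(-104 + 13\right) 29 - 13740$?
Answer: $-16379$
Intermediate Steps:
$\left(-104 + 13\right) 29 - 13740 = \left(-91\right) 29 - 13740 = -2639 - 13740 = -16379$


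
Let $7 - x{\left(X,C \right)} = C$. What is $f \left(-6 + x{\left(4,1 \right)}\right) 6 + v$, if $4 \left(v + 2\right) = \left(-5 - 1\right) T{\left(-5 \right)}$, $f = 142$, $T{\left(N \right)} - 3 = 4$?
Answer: $- \frac{25}{2} \approx -12.5$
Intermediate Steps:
$T{\left(N \right)} = 7$ ($T{\left(N \right)} = 3 + 4 = 7$)
$x{\left(X,C \right)} = 7 - C$
$v = - \frac{25}{2}$ ($v = -2 + \frac{\left(-5 - 1\right) 7}{4} = -2 + \frac{\left(-6\right) 7}{4} = -2 + \frac{1}{4} \left(-42\right) = -2 - \frac{21}{2} = - \frac{25}{2} \approx -12.5$)
$f \left(-6 + x{\left(4,1 \right)}\right) 6 + v = 142 \left(-6 + \left(7 - 1\right)\right) 6 - \frac{25}{2} = 142 \left(-6 + 6\right) 6 - \frac{25}{2} = 142 \cdot 0 \cdot 6 - \frac{25}{2} = 142 \cdot 0 - \frac{25}{2} = 0 - \frac{25}{2} = - \frac{25}{2}$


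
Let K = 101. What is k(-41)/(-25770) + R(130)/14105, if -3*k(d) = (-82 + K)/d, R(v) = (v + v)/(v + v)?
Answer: 580343/8941751910 ≈ 6.4903e-5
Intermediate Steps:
R(v) = 1 (R(v) = (2*v)/((2*v)) = (2*v)*(1/(2*v)) = 1)
k(d) = -19/(3*d) (k(d) = -(-82 + 101)/(3*d) = -19/(3*d))
k(-41)/(-25770) + R(130)/14105 = -19/3/(-41)/(-25770) + 1/14105 = -19/3*(-1/41)*(-1/25770) + 1*(1/14105) = (19/123)*(-1/25770) + 1/14105 = -19/3169710 + 1/14105 = 580343/8941751910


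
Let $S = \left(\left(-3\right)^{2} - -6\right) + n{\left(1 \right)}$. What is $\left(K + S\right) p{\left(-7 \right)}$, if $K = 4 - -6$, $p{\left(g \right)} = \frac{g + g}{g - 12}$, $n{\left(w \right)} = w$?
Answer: $\frac{364}{19} \approx 19.158$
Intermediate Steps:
$p{\left(g \right)} = \frac{2 g}{-12 + g}$
$S = 16$ ($S = \left(\left(-3\right)^{2} - -6\right) + 1 = \left(9 + 6\right) + 1 = 15 + 1 = 16$)
$K = 10$ ($K = 4 + 6 = 10$)
$\left(K + S\right) p{\left(-7 \right)} = \left(10 + 16\right) 2 \left(-7\right) \frac{1}{-12 - 7} = 26 \cdot 2 \left(-7\right) \frac{1}{-19} = 26 \cdot 2 \left(-7\right) \left(- \frac{1}{19}\right) = 26 \cdot \frac{14}{19} = \frac{364}{19}$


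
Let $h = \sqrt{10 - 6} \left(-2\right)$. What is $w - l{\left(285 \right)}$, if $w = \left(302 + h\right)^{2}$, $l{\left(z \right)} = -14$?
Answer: $88818$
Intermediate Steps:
$h = -4$ ($h = \sqrt{4} \left(-2\right) = 2 \left(-2\right) = -4$)
$w = 88804$ ($w = \left(302 - 4\right)^{2} = 298^{2} = 88804$)
$w - l{\left(285 \right)} = 88804 - -14 = 88804 + 14 = 88818$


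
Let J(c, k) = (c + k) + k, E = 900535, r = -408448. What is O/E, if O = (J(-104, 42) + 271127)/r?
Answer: -271107/367821719680 ≈ -7.3706e-7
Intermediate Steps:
J(c, k) = c + 2*k
O = -271107/408448 (O = ((-104 + 2*42) + 271127)/(-408448) = ((-104 + 84) + 271127)*(-1/408448) = (-20 + 271127)*(-1/408448) = 271107*(-1/408448) = -271107/408448 ≈ -0.66375)
O/E = -271107/408448/900535 = -271107/408448*1/900535 = -271107/367821719680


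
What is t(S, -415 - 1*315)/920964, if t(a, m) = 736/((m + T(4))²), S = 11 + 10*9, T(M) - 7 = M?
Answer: 184/119025617601 ≈ 1.5459e-9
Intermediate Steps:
T(M) = 7 + M
S = 101 (S = 11 + 90 = 101)
t(a, m) = 736/(11 + m)² (t(a, m) = 736/((m + (7 + 4))²) = 736/((m + 11)²) = 736/((11 + m)²) = 736/(11 + m)²)
t(S, -415 - 1*315)/920964 = (736/(11 + (-415 - 1*315))²)/920964 = (736/(11 + (-415 - 315))²)*(1/920964) = (736/(11 - 730)²)*(1/920964) = (736/(-719)²)*(1/920964) = (736*(1/516961))*(1/920964) = (736/516961)*(1/920964) = 184/119025617601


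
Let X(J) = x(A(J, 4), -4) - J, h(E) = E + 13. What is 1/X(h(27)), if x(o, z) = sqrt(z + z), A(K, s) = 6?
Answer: -5/201 - I*sqrt(2)/804 ≈ -0.024876 - 0.001759*I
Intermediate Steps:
x(o, z) = sqrt(2)*sqrt(z) (x(o, z) = sqrt(2*z) = sqrt(2)*sqrt(z))
h(E) = 13 + E
X(J) = -J + 2*I*sqrt(2) (X(J) = sqrt(2)*sqrt(-4) - J = sqrt(2)*(2*I) - J = 2*I*sqrt(2) - J = -J + 2*I*sqrt(2))
1/X(h(27)) = 1/(-(13 + 27) + 2*I*sqrt(2)) = 1/(-1*40 + 2*I*sqrt(2)) = 1/(-40 + 2*I*sqrt(2))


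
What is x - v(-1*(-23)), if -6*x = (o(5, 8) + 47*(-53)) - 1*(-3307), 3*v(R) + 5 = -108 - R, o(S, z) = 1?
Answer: -545/6 ≈ -90.833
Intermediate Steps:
v(R) = -113/3 - R/3 (v(R) = -5/3 + (-108 - R)/3 = -5/3 + (-36 - R/3) = -113/3 - R/3)
x = -817/6 (x = -((1 + 47*(-53)) - 1*(-3307))/6 = -((1 - 2491) + 3307)/6 = -(-2490 + 3307)/6 = -1/6*817 = -817/6 ≈ -136.17)
x - v(-1*(-23)) = -817/6 - (-113/3 - (-1)*(-23)/3) = -817/6 - (-113/3 - 1/3*23) = -817/6 - (-113/3 - 23/3) = -817/6 - 1*(-136/3) = -817/6 + 136/3 = -545/6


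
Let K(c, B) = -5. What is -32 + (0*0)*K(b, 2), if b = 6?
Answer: -32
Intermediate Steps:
-32 + (0*0)*K(b, 2) = -32 + (0*0)*(-5) = -32 + 0*(-5) = -32 + 0 = -32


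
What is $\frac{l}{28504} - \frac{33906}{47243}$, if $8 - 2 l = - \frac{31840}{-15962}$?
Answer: $- \frac{275434220889}{383833217894} \approx -0.71759$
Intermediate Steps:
$l = \frac{23964}{7981}$ ($l = 4 - \frac{\left(-31840\right) \frac{1}{-15962}}{2} = 4 - \frac{\left(-31840\right) \left(- \frac{1}{15962}\right)}{2} = 4 - \frac{7960}{7981} = \frac{23964}{7981} \approx 3.0026$)
$\frac{l}{28504} - \frac{33906}{47243} = \frac{23964}{7981 \cdot 28504} - \frac{33906}{47243} = \frac{23964}{7981} \cdot \frac{1}{28504} - \frac{33906}{47243} = \frac{5991}{56872606} - \frac{33906}{47243} = - \frac{275434220889}{383833217894}$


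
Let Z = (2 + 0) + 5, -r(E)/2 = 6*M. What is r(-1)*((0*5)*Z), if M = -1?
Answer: 0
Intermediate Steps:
r(E) = 12 (r(E) = -12*(-1) = -2*(-6) = 12)
Z = 7 (Z = 2 + 5 = 7)
r(-1)*((0*5)*Z) = 12*((0*5)*7) = 12*(0*7) = 12*0 = 0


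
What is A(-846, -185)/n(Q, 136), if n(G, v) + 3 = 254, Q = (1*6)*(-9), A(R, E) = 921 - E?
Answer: 1106/251 ≈ 4.4064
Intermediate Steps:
Q = -54 (Q = 6*(-9) = -54)
n(G, v) = 251 (n(G, v) = -3 + 254 = 251)
A(-846, -185)/n(Q, 136) = (921 - 1*(-185))/251 = (921 + 185)*(1/251) = 1106*(1/251) = 1106/251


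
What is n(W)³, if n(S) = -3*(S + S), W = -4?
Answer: 13824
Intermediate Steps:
n(S) = -6*S
n(W)³ = (-6*(-4))³ = 24³ = 13824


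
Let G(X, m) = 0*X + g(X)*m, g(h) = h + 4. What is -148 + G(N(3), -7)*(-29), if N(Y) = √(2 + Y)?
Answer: 664 + 203*√5 ≈ 1117.9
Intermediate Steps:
g(h) = 4 + h
G(X, m) = m*(4 + X) (G(X, m) = 0*X + (4 + X)*m = 0 + m*(4 + X) = m*(4 + X))
-148 + G(N(3), -7)*(-29) = -148 - 7*(4 + √(2 + 3))*(-29) = -148 - 7*(4 + √5)*(-29) = -148 + (-28 - 7*√5)*(-29) = -148 + (812 + 203*√5) = 664 + 203*√5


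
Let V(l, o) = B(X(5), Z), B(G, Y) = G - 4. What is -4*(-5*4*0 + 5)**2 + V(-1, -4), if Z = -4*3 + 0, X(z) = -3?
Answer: -107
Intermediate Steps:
Z = -12 (Z = -12 + 0 = -12)
B(G, Y) = -4 + G
V(l, o) = -7 (V(l, o) = -4 - 3 = -7)
-4*(-5*4*0 + 5)**2 + V(-1, -4) = -4*(-5*4*0 + 5)**2 - 7 = -4*(-20*0 + 5)**2 - 7 = -4*(0 + 5)**2 - 7 = -4*5**2 - 7 = -4*25 - 7 = -100 - 7 = -107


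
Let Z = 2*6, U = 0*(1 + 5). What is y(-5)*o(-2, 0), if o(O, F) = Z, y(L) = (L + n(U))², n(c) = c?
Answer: 300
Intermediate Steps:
U = 0 (U = 0*6 = 0)
y(L) = L² (y(L) = (L + 0)² = L²)
Z = 12
o(O, F) = 12
y(-5)*o(-2, 0) = (-5)²*12 = 25*12 = 300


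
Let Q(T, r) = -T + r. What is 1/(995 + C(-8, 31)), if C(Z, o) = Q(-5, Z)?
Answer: 1/992 ≈ 0.0010081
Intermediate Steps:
Q(T, r) = r - T
C(Z, o) = 5 + Z (C(Z, o) = Z - 1*(-5) = Z + 5 = 5 + Z)
1/(995 + C(-8, 31)) = 1/(995 + (5 - 8)) = 1/(995 - 3) = 1/992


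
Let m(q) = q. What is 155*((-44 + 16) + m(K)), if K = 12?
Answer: -2480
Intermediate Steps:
155*((-44 + 16) + m(K)) = 155*((-44 + 16) + 12) = 155*(-28 + 12) = 155*(-16) = -2480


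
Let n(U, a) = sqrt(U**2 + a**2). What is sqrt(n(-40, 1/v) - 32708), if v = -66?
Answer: sqrt(-142476048 + 66*sqrt(6969601))/66 ≈ 180.74*I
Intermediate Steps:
sqrt(n(-40, 1/v) - 32708) = sqrt(sqrt((-40)**2 + (1/(-66))**2) - 32708) = sqrt(sqrt(1600 + (-1/66)**2) - 32708) = sqrt(sqrt(1600 + 1/4356) - 32708) = sqrt(sqrt(6969601/4356) - 32708) = sqrt(sqrt(6969601)/66 - 32708) = sqrt(-32708 + sqrt(6969601)/66)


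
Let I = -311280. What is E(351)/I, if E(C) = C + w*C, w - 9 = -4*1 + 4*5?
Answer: -1521/51880 ≈ -0.029318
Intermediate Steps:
w = 25 (w = 9 + (-4*1 + 4*5) = 9 + (-4 + 20) = 9 + 16 = 25)
E(C) = 26*C (E(C) = C + 25*C = 26*C)
E(351)/I = (26*351)/(-311280) = 9126*(-1/311280) = -1521/51880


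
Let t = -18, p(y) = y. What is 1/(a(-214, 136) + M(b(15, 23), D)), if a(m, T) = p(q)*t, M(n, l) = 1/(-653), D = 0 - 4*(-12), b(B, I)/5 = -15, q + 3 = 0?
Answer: 653/35261 ≈ 0.018519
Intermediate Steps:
q = -3 (q = -3 + 0 = -3)
b(B, I) = -75 (b(B, I) = 5*(-15) = -75)
D = 48 (D = 0 + 48 = 48)
M(n, l) = -1/653
a(m, T) = 54 (a(m, T) = -3*(-18) = 54)
1/(a(-214, 136) + M(b(15, 23), D)) = 1/(54 - 1/653) = 1/(35261/653) = 653/35261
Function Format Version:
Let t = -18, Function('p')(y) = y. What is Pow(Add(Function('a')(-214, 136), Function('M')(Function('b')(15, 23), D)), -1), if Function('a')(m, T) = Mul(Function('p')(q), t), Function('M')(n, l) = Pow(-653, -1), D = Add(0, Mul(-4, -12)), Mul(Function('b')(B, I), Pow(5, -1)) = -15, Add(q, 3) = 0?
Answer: Rational(653, 35261) ≈ 0.018519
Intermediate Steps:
q = -3 (q = Add(-3, 0) = -3)
Function('b')(B, I) = -75 (Function('b')(B, I) = Mul(5, -15) = -75)
D = 48 (D = Add(0, 48) = 48)
Function('M')(n, l) = Rational(-1, 653)
Function('a')(m, T) = 54 (Function('a')(m, T) = Mul(-3, -18) = 54)
Pow(Add(Function('a')(-214, 136), Function('M')(Function('b')(15, 23), D)), -1) = Pow(Add(54, Rational(-1, 653)), -1) = Pow(Rational(35261, 653), -1) = Rational(653, 35261)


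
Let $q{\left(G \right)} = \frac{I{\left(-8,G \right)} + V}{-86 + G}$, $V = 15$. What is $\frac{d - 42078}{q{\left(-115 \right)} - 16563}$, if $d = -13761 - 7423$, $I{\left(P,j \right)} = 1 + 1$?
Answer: $\frac{6357831}{1664590} \approx 3.8195$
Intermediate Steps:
$I{\left(P,j \right)} = 2$
$q{\left(G \right)} = \frac{17}{-86 + G}$ ($q{\left(G \right)} = \frac{2 + 15}{-86 + G} = \frac{17}{-86 + G}$)
$d = -21184$
$\frac{d - 42078}{q{\left(-115 \right)} - 16563} = \frac{-21184 - 42078}{\frac{17}{-86 - 115} - 16563} = - \frac{63262}{\frac{17}{-201} - 16563} = - \frac{63262}{17 \left(- \frac{1}{201}\right) - 16563} = - \frac{63262}{- \frac{17}{201} - 16563} = - \frac{63262}{- \frac{3329180}{201}} = \left(-63262\right) \left(- \frac{201}{3329180}\right) = \frac{6357831}{1664590}$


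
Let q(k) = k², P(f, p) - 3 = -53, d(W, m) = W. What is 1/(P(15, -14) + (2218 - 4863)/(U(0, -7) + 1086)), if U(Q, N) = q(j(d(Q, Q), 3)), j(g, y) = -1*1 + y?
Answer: -218/11429 ≈ -0.019074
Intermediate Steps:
P(f, p) = -50 (P(f, p) = 3 - 53 = -50)
j(g, y) = -1 + y
U(Q, N) = 4 (U(Q, N) = (-1 + 3)² = 2² = 4)
1/(P(15, -14) + (2218 - 4863)/(U(0, -7) + 1086)) = 1/(-50 + (2218 - 4863)/(4 + 1086)) = 1/(-50 - 2645/1090) = 1/(-50 - 2645*1/1090) = 1/(-50 - 529/218) = 1/(-11429/218) = -218/11429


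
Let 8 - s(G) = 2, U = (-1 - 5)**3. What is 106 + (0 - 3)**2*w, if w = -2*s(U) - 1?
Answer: -11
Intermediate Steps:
U = -216 (U = (-6)**3 = -216)
s(G) = 6 (s(G) = 8 - 1*2 = 8 - 2 = 6)
w = -13 (w = -2*6 - 1 = -12 - 1 = -13)
106 + (0 - 3)**2*w = 106 + (0 - 3)**2*(-13) = 106 + (-3)**2*(-13) = 106 + 9*(-13) = 106 - 117 = -11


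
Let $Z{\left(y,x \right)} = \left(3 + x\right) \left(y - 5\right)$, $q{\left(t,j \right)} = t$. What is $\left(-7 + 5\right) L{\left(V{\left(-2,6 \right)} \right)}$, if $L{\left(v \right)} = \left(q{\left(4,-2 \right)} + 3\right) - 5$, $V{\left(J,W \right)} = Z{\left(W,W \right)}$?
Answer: $-4$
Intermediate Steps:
$Z{\left(y,x \right)} = \left(-5 + y\right) \left(3 + x\right)$ ($Z{\left(y,x \right)} = \left(3 + x\right) \left(-5 + y\right) = \left(-5 + y\right) \left(3 + x\right)$)
$V{\left(J,W \right)} = -15 + W^{2} - 2 W$ ($V{\left(J,W \right)} = -15 - 5 W + 3 W + W W = -15 - 5 W + 3 W + W^{2} = -15 + W^{2} - 2 W$)
$L{\left(v \right)} = 2$ ($L{\left(v \right)} = \left(4 + 3\right) - 5 = 7 - 5 = 2$)
$\left(-7 + 5\right) L{\left(V{\left(-2,6 \right)} \right)} = \left(-7 + 5\right) 2 = \left(-2\right) 2 = -4$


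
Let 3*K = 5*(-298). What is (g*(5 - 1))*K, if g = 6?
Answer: -11920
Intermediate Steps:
K = -1490/3 (K = (5*(-298))/3 = (⅓)*(-1490) = -1490/3 ≈ -496.67)
(g*(5 - 1))*K = (6*(5 - 1))*(-1490/3) = (6*4)*(-1490/3) = 24*(-1490/3) = -11920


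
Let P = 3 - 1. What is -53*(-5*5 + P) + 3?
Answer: 1222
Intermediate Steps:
P = 2
-53*(-5*5 + P) + 3 = -53*(-5*5 + 2) + 3 = -53*(-25 + 2) + 3 = -53*(-23) + 3 = 1219 + 3 = 1222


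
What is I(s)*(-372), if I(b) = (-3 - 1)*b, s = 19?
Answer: 28272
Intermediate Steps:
I(b) = -4*b
I(s)*(-372) = -4*19*(-372) = -76*(-372) = 28272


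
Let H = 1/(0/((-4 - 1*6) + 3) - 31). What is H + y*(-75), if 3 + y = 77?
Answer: -172051/31 ≈ -5550.0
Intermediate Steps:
y = 74 (y = -3 + 77 = 74)
H = -1/31 (H = 1/(0/((-4 - 6) + 3) - 31) = 1/(0/(-10 + 3) - 31) = 1/(0/(-7) - 31) = 1/(0*(-⅐) - 31) = 1/(0 - 31) = 1/(-31) = -1/31 ≈ -0.032258)
H + y*(-75) = -1/31 + 74*(-75) = -1/31 - 5550 = -172051/31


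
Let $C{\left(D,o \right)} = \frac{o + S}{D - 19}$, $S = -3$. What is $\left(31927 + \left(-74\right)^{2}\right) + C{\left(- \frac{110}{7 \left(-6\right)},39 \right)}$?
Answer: $\frac{3216469}{86} \approx 37401.0$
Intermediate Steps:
$C{\left(D,o \right)} = \frac{-3 + o}{-19 + D}$ ($C{\left(D,o \right)} = \frac{o - 3}{D - 19} = \frac{-3 + o}{-19 + D}$)
$\left(31927 + \left(-74\right)^{2}\right) + C{\left(- \frac{110}{7 \left(-6\right)},39 \right)} = \left(31927 + \left(-74\right)^{2}\right) + \frac{-3 + 39}{-19 - \frac{110}{7 \left(-6\right)}} = \left(31927 + 5476\right) + \frac{1}{-19 - \frac{110}{-42}} \cdot 36 = 37403 + \frac{1}{-19 - - \frac{55}{21}} \cdot 36 = 37403 + \frac{1}{-19 + \frac{55}{21}} \cdot 36 = 37403 + \frac{1}{- \frac{344}{21}} \cdot 36 = 37403 - \frac{189}{86} = \frac{3216469}{86}$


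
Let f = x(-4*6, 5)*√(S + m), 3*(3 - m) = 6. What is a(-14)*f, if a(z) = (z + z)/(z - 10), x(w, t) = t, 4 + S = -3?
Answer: 35*I*√6/6 ≈ 14.289*I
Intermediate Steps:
S = -7 (S = -4 - 3 = -7)
m = 1 (m = 3 - ⅓*6 = 3 - 2 = 1)
a(z) = 2*z/(-10 + z) (a(z) = (2*z)/(-10 + z) = 2*z/(-10 + z))
f = 5*I*√6 (f = 5*√(-7 + 1) = 5*√(-6) = 5*(I*√6) = 5*I*√6 ≈ 12.247*I)
a(-14)*f = (2*(-14)/(-10 - 14))*(5*I*√6) = (2*(-14)/(-24))*(5*I*√6) = (2*(-14)*(-1/24))*(5*I*√6) = 7*(5*I*√6)/6 = 35*I*√6/6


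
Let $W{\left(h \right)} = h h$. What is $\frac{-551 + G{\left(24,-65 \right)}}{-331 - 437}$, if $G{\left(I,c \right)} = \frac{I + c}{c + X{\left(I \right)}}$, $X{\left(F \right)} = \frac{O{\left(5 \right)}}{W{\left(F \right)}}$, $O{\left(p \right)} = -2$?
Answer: $\frac{10303463}{14377728} \approx 0.71663$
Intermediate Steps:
$W{\left(h \right)} = h^{2}$
$X{\left(F \right)} = - \frac{2}{F^{2}}$
$G{\left(I,c \right)} = \frac{I + c}{c - \frac{2}{I^{2}}}$
$\frac{-551 + G{\left(24,-65 \right)}}{-331 - 437} = \frac{-551 + \frac{24^{2} \left(24 - 65\right)}{-2 - 65 \cdot 24^{2}}}{-331 - 437} = \frac{-551 + 576 \frac{1}{-2 - 37440} \left(-41\right)}{-768} = \left(-551 + 576 \frac{1}{-2 - 37440} \left(-41\right)\right) \left(- \frac{1}{768}\right) = \left(-551 + 576 \frac{1}{-37442} \left(-41\right)\right) \left(- \frac{1}{768}\right) = \left(-551 + 576 \left(- \frac{1}{37442}\right) \left(-41\right)\right) \left(- \frac{1}{768}\right) = \left(-551 + \frac{11808}{18721}\right) \left(- \frac{1}{768}\right) = \left(- \frac{10303463}{18721}\right) \left(- \frac{1}{768}\right) = \frac{10303463}{14377728}$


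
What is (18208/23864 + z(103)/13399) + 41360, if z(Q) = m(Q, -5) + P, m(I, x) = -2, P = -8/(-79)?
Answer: 130599427140826/3157568143 ≈ 41361.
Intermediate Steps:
P = 8/79 (P = -8*(-1/79) = 8/79 ≈ 0.10127)
z(Q) = -150/79 (z(Q) = -2 + 8/79 = -150/79)
(18208/23864 + z(103)/13399) + 41360 = (18208/23864 - 150/79/13399) + 41360 = (18208*(1/23864) - 150/79*1/13399) + 41360 = (2276/2983 - 150/1058521) + 41360 = 2408746346/3157568143 + 41360 = 130599427140826/3157568143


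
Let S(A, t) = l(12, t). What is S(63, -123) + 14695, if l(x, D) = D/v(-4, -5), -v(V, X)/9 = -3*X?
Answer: 661316/45 ≈ 14696.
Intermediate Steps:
v(V, X) = 27*X (v(V, X) = -(-27)*X = 27*X)
l(x, D) = -D/135 (l(x, D) = D/((27*(-5))) = D/(-135) = D*(-1/135) = -D/135)
S(A, t) = -t/135
S(63, -123) + 14695 = -1/135*(-123) + 14695 = 41/45 + 14695 = 661316/45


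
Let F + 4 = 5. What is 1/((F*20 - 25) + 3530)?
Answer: 1/3525 ≈ 0.00028369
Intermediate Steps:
F = 1 (F = -4 + 5 = 1)
1/((F*20 - 25) + 3530) = 1/((1*20 - 25) + 3530) = 1/((20 - 25) + 3530) = 1/(-5 + 3530) = 1/3525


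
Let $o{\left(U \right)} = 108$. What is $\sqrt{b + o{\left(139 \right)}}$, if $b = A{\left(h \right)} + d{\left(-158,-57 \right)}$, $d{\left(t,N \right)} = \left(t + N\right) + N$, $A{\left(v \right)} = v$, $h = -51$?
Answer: $i \sqrt{215} \approx 14.663 i$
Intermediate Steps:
$d{\left(t,N \right)} = t + 2 N$ ($d{\left(t,N \right)} = \left(N + t\right) + N = t + 2 N$)
$b = -323$ ($b = -51 + \left(-158 + 2 \left(-57\right)\right) = -51 - 272 = -323$)
$\sqrt{b + o{\left(139 \right)}} = \sqrt{-323 + 108} = \sqrt{-215} = i \sqrt{215}$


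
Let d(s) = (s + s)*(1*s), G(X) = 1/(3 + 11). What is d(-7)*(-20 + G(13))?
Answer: -1953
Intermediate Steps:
G(X) = 1/14
d(s) = 2*s**2 (d(s) = (2*s)*s = 2*s**2)
d(-7)*(-20 + G(13)) = (2*(-7)**2)*(-20 + 1/14) = (2*49)*(-279/14) = 98*(-279/14) = -1953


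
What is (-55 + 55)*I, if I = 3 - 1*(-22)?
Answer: 0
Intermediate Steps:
I = 25 (I = 3 + 22 = 25)
(-55 + 55)*I = (-55 + 55)*25 = 0*25 = 0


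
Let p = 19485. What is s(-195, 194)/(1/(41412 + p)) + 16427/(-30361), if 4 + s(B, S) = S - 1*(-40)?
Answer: 425245561483/30361 ≈ 1.4006e+7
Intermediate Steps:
s(B, S) = 36 + S (s(B, S) = -4 + (S - 1*(-40)) = -4 + (S + 40) = -4 + (40 + S) = 36 + S)
s(-195, 194)/(1/(41412 + p)) + 16427/(-30361) = (36 + 194)/(1/(41412 + 19485)) + 16427/(-30361) = 230/(1/60897) + 16427*(-1/30361) = 230/(1/60897) - 16427/30361 = 230*60897 - 16427/30361 = 14006310 - 16427/30361 = 425245561483/30361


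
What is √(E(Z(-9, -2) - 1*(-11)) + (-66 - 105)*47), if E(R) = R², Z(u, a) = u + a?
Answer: 3*I*√893 ≈ 89.649*I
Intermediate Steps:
Z(u, a) = a + u
√(E(Z(-9, -2) - 1*(-11)) + (-66 - 105)*47) = √(((-2 - 9) - 1*(-11))² + (-66 - 105)*47) = √((-11 + 11)² - 171*47) = √(0² - 8037) = √(0 - 8037) = √(-8037) = 3*I*√893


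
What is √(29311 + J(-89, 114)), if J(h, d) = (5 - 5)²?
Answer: √29311 ≈ 171.20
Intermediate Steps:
J(h, d) = 0 (J(h, d) = 0² = 0)
√(29311 + J(-89, 114)) = √(29311 + 0) = √29311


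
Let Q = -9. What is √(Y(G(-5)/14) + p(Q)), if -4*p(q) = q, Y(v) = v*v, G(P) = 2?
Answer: √445/14 ≈ 1.5068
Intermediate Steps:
Y(v) = v²
p(q) = -q/4
√(Y(G(-5)/14) + p(Q)) = √((2/14)² - ¼*(-9)) = √((2*(1/14))² + 9/4) = √((⅐)² + 9/4) = √(1/49 + 9/4) = √(445/196) = √445/14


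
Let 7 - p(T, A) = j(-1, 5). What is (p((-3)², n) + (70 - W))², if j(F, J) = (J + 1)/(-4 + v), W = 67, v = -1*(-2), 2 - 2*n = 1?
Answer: 169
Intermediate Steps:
n = ½ (n = 1 - ½*1 = 1 - ½ = ½ ≈ 0.50000)
v = 2
j(F, J) = -½ - J/2 (j(F, J) = (J + 1)/(-4 + 2) = (1 + J)/(-2) = (1 + J)*(-½) = -½ - J/2)
p(T, A) = 10 (p(T, A) = 7 - (-½ - ½*5) = 7 - (-½ - 5/2) = 7 - 1*(-3) = 7 + 3 = 10)
(p((-3)², n) + (70 - W))² = (10 + (70 - 1*67))² = (10 + (70 - 67))² = (10 + 3)² = 13² = 169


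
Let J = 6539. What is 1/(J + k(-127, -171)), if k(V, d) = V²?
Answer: 1/22668 ≈ 4.4115e-5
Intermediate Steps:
1/(J + k(-127, -171)) = 1/(6539 + (-127)²) = 1/(6539 + 16129) = 1/22668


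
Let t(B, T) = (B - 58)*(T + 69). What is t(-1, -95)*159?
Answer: 243906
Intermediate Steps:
t(B, T) = (-58 + B)*(69 + T)
t(-1, -95)*159 = (-4002 - 58*(-95) + 69*(-1) - 1*(-95))*159 = (-4002 + 5510 - 69 + 95)*159 = 1534*159 = 243906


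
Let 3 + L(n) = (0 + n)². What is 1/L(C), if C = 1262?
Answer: 1/1592641 ≈ 6.2789e-7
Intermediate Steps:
L(n) = -3 + n² (L(n) = -3 + (0 + n)² = -3 + n²)
1/L(C) = 1/(-3 + 1262²) = 1/(-3 + 1592644) = 1/1592641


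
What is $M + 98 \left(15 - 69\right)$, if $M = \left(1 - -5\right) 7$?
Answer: $-5250$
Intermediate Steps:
$M = 42$ ($M = \left(1 + 5\right) 7 = 6 \cdot 7 = 42$)
$M + 98 \left(15 - 69\right) = 42 + 98 \left(15 - 69\right) = 42 + 98 \left(-54\right) = 42 - 5292 = -5250$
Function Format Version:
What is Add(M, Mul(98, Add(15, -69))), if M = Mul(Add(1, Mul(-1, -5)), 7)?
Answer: -5250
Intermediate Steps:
M = 42 (M = Mul(Add(1, 5), 7) = Mul(6, 7) = 42)
Add(M, Mul(98, Add(15, -69))) = Add(42, Mul(98, Add(15, -69))) = Add(42, Mul(98, -54)) = Add(42, -5292) = -5250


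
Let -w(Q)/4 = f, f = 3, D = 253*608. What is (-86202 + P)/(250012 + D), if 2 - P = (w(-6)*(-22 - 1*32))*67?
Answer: -32404/100959 ≈ -0.32096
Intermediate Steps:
D = 153824
w(Q) = -12 (w(Q) = -4*3 = -12)
P = -43414 (P = 2 - (-12*(-22 - 1*32))*67 = 2 - (-12*(-22 - 32))*67 = 2 - (-12*(-54))*67 = 2 - 648*67 = 2 - 1*43416 = 2 - 43416 = -43414)
(-86202 + P)/(250012 + D) = (-86202 - 43414)/(250012 + 153824) = -129616/403836 = -129616*1/403836 = -32404/100959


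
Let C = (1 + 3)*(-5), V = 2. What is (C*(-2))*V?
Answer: 80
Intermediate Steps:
C = -20 (C = 4*(-5) = -20)
(C*(-2))*V = -20*(-2)*2 = 40*2 = 80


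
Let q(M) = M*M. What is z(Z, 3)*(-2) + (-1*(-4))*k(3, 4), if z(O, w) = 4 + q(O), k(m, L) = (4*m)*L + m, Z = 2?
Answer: 188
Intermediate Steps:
k(m, L) = m + 4*L*m (k(m, L) = 4*L*m + m = m + 4*L*m)
q(M) = M**2
z(O, w) = 4 + O**2
z(Z, 3)*(-2) + (-1*(-4))*k(3, 4) = (4 + 2**2)*(-2) + (-1*(-4))*(3*(1 + 4*4)) = (4 + 4)*(-2) + 4*(3*(1 + 16)) = 8*(-2) + 4*(3*17) = -16 + 4*51 = -16 + 204 = 188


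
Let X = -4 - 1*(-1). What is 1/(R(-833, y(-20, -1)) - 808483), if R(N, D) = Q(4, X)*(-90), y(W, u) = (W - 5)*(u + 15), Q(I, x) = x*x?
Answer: -1/809293 ≈ -1.2356e-6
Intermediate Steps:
X = -3 (X = -4 + 1 = -3)
Q(I, x) = x**2
y(W, u) = (-5 + W)*(15 + u)
R(N, D) = -810 (R(N, D) = (-3)**2*(-90) = 9*(-90) = -810)
1/(R(-833, y(-20, -1)) - 808483) = 1/(-810 - 808483) = 1/(-809293) = -1/809293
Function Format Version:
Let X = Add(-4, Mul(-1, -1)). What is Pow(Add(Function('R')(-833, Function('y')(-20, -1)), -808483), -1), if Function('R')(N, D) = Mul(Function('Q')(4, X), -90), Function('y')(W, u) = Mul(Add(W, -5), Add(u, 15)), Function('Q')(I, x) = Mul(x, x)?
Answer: Rational(-1, 809293) ≈ -1.2356e-6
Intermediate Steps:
X = -3 (X = Add(-4, 1) = -3)
Function('Q')(I, x) = Pow(x, 2)
Function('y')(W, u) = Mul(Add(-5, W), Add(15, u))
Function('R')(N, D) = -810 (Function('R')(N, D) = Mul(Pow(-3, 2), -90) = Mul(9, -90) = -810)
Pow(Add(Function('R')(-833, Function('y')(-20, -1)), -808483), -1) = Pow(Add(-810, -808483), -1) = Pow(-809293, -1) = Rational(-1, 809293)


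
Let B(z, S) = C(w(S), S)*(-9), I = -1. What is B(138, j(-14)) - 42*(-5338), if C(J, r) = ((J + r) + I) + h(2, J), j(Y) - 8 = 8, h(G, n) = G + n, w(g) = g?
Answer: 223755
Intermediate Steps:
j(Y) = 16 (j(Y) = 8 + 8 = 16)
C(J, r) = 1 + r + 2*J (C(J, r) = ((J + r) - 1) + (2 + J) = (-1 + J + r) + (2 + J) = 1 + r + 2*J)
B(z, S) = -9 - 27*S (B(z, S) = (1 + S + 2*S)*(-9) = (1 + 3*S)*(-9) = -9 - 27*S)
B(138, j(-14)) - 42*(-5338) = (-9 - 27*16) - 42*(-5338) = (-9 - 432) - 1*(-224196) = -441 + 224196 = 223755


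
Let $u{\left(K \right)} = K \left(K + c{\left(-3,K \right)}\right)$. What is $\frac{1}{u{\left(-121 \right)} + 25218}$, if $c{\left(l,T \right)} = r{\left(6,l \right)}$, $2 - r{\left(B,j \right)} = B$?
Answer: $\frac{1}{40343} \approx 2.4787 \cdot 10^{-5}$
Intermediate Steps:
$r{\left(B,j \right)} = 2 - B$
$c{\left(l,T \right)} = -4$ ($c{\left(l,T \right)} = 2 - 6 = -4$)
$u{\left(K \right)} = K \left(-4 + K\right)$ ($u{\left(K \right)} = K \left(K - 4\right) = K \left(-4 + K\right)$)
$\frac{1}{u{\left(-121 \right)} + 25218} = \frac{1}{- 121 \left(-4 - 121\right) + 25218} = \frac{1}{\left(-121\right) \left(-125\right) + 25218} = \frac{1}{15125 + 25218} = \frac{1}{40343}$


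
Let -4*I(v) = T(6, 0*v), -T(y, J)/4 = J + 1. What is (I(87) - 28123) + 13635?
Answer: -14487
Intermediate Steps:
T(y, J) = -4 - 4*J (T(y, J) = -4*(J + 1) = -4*(1 + J) = -4 - 4*J)
I(v) = 1 (I(v) = -(-4 - 0*v)/4 = -(-4 - 4*0)/4 = -(-4 + 0)/4 = -¼*(-4) = 1)
(I(87) - 28123) + 13635 = (1 - 28123) + 13635 = -28122 + 13635 = -14487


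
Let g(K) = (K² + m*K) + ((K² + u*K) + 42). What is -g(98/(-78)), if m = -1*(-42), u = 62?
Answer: 130060/1521 ≈ 85.510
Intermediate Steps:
m = 42
g(K) = 42 + 2*K² + 104*K (g(K) = (K² + 42*K) + ((K² + 62*K) + 42) = (K² + 42*K) + (42 + K² + 62*K) = 42 + 2*K² + 104*K)
-g(98/(-78)) = -(42 + 2*(98/(-78))² + 104*(98/(-78))) = -(42 + 2*(98*(-1/78))² + 104*(98*(-1/78))) = -(42 + 2*(-49/39)² + 104*(-49/39)) = -(42 + 2*(2401/1521) - 392/3) = -(42 + 4802/1521 - 392/3) = -1*(-130060/1521) = 130060/1521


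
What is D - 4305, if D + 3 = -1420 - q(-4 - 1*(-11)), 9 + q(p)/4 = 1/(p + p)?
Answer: -39846/7 ≈ -5692.3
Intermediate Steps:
q(p) = -36 + 2/p (q(p) = -36 + 4/(p + p) = -36 + 4/((2*p)) = -36 + 4*(1/(2*p)) = -36 + 2/p)
D = -9711/7 (D = -3 + (-1420 - (-36 + 2/(-4 - 1*(-11)))) = -3 + (-1420 - (-36 + 2/(-4 + 11))) = -3 + (-1420 - (-36 + 2/7)) = -3 + (-1420 - 1*(-250/7)) = -3 + (-1420 + 250/7) = -3 - 9690/7 = -9711/7 ≈ -1387.3)
D - 4305 = -9711/7 - 4305 = -39846/7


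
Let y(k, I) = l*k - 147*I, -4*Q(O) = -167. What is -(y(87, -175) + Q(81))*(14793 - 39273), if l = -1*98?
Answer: 422053560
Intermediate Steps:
l = -98
Q(O) = 167/4 (Q(O) = -1/4*(-167) = 167/4)
y(k, I) = -147*I - 98*k (y(k, I) = -98*k - 147*I = -147*I - 98*k)
-(y(87, -175) + Q(81))*(14793 - 39273) = -((-147*(-175) - 98*87) + 167/4)*(14793 - 39273) = -((25725 - 8526) + 167/4)*(-24480) = -(17199 + 167/4)*(-24480) = -68963*(-24480)/4 = -1*(-422053560) = 422053560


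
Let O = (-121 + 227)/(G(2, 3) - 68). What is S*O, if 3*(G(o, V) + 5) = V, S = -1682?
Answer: 44573/18 ≈ 2476.3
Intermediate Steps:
G(o, V) = -5 + V/3
O = -53/36 (O = (-121 + 227)/((-5 + (⅓)*3) - 68) = 106/((-5 + 1) - 68) = 106/(-4 - 68) = 106/(-72) = 106*(-1/72) = -53/36 ≈ -1.4722)
S*O = -1682*(-53/36) = 44573/18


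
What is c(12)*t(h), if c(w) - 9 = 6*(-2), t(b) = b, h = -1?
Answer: 3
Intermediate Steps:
c(w) = -3 (c(w) = 9 + 6*(-2) = 9 - 12 = -3)
c(12)*t(h) = -3*(-1) = 3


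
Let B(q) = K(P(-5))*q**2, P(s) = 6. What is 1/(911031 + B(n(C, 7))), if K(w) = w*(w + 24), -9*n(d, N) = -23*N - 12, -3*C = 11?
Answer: 9/8797859 ≈ 1.0230e-6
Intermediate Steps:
C = -11/3 (C = -1/3*11 = -11/3 ≈ -3.6667)
n(d, N) = 4/3 + 23*N/9 (n(d, N) = -(-23*N - 12)/9 = -(-12 - 23*N)/9 = 4/3 + 23*N/9)
K(w) = w*(24 + w)
B(q) = 180*q**2 (B(q) = (6*(24 + 6))*q**2 = (6*30)*q**2 = 180*q**2)
1/(911031 + B(n(C, 7))) = 1/(911031 + 180*(4/3 + (23/9)*7)**2) = 1/(911031 + 180*(4/3 + 161/9)**2) = 1/(911031 + 180*(173/9)**2) = 1/(911031 + 180*(29929/81)) = 1/(911031 + 598580/9) = 1/(8797859/9) = 9/8797859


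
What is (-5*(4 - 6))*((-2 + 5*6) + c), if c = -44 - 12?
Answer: -280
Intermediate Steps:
c = -56
(-5*(4 - 6))*((-2 + 5*6) + c) = (-5*(4 - 6))*((-2 + 5*6) - 56) = (-5*(-2))*((-2 + 30) - 56) = 10*(28 - 56) = 10*(-28) = -280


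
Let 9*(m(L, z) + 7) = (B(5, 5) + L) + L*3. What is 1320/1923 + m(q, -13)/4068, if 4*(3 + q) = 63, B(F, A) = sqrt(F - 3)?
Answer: 1341799/1955691 + sqrt(2)/36612 ≈ 0.68614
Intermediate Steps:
B(F, A) = sqrt(-3 + F)
q = 51/4 (q = -3 + (1/4)*63 = -3 + 63/4 = 51/4 ≈ 12.750)
m(L, z) = -7 + sqrt(2)/9 + 4*L/9 (m(L, z) = -7 + ((sqrt(-3 + 5) + L) + L*3)/9 = -7 + ((sqrt(2) + L) + 3*L)/9 = -7 + ((L + sqrt(2)) + 3*L)/9 = -7 + (sqrt(2) + 4*L)/9 = -7 + (sqrt(2)/9 + 4*L/9) = -7 + sqrt(2)/9 + 4*L/9)
1320/1923 + m(q, -13)/4068 = 1320/1923 + (-7 + sqrt(2)/9 + (4/9)*(51/4))/4068 = 1320*(1/1923) + (-7 + sqrt(2)/9 + 17/3)*(1/4068) = 440/641 + (-4/3 + sqrt(2)/9)*(1/4068) = 440/641 + (-1/3051 + sqrt(2)/36612) = 1341799/1955691 + sqrt(2)/36612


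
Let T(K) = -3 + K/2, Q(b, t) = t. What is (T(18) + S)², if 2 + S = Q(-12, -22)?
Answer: 324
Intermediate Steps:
T(K) = -3 + K/2 (T(K) = -3 + K*(½) = -3 + K/2)
S = -24 (S = -2 - 22 = -24)
(T(18) + S)² = ((-3 + (½)*18) - 24)² = ((-3 + 9) - 24)² = (6 - 24)² = (-18)² = 324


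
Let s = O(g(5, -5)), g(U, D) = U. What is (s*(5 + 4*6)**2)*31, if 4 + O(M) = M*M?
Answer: 547491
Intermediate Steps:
O(M) = -4 + M**2 (O(M) = -4 + M*M = -4 + M**2)
s = 21 (s = -4 + 5**2 = -4 + 25 = 21)
(s*(5 + 4*6)**2)*31 = (21*(5 + 4*6)**2)*31 = (21*(5 + 24)**2)*31 = (21*29**2)*31 = (21*841)*31 = 17661*31 = 547491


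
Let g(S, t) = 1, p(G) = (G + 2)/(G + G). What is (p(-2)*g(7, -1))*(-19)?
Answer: 0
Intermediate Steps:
p(G) = (2 + G)/(2*G) (p(G) = (2 + G)/((2*G)) = (2 + G)*(1/(2*G)) = (2 + G)/(2*G))
(p(-2)*g(7, -1))*(-19) = (((1/2)*(2 - 2)/(-2))*1)*(-19) = (((1/2)*(-1/2)*0)*1)*(-19) = (0*1)*(-19) = 0*(-19) = 0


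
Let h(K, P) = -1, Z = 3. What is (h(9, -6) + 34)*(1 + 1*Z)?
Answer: 132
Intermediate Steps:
(h(9, -6) + 34)*(1 + 1*Z) = (-1 + 34)*(1 + 1*3) = 33*(1 + 3) = 33*4 = 132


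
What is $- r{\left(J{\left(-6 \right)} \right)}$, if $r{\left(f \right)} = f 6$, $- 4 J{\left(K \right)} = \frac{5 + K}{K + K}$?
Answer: $\frac{1}{8} \approx 0.125$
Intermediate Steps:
$J{\left(K \right)} = - \frac{5 + K}{8 K}$ ($J{\left(K \right)} = - \frac{\left(5 + K\right) \frac{1}{K + K}}{4} = - \frac{\left(5 + K\right) \frac{1}{2 K}}{4} = - \frac{\frac{1}{2} \frac{1}{K} \left(5 + K\right)}{4} = - \frac{5 + K}{8 K}$)
$r{\left(f \right)} = 6 f$
$- r{\left(J{\left(-6 \right)} \right)} = - 6 \frac{-5 - -6}{8 \left(-6\right)} = - 6 \cdot \frac{1}{8} \left(- \frac{1}{6}\right) \left(-5 + 6\right) = - 6 \cdot \frac{1}{8} \left(- \frac{1}{6}\right) 1 = - \frac{6 \left(-1\right)}{48} = \left(-1\right) \left(- \frac{1}{8}\right) = \frac{1}{8}$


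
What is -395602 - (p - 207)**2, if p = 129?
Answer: -401686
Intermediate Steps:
-395602 - (p - 207)**2 = -395602 - (129 - 207)**2 = -395602 - 1*(-78)**2 = -395602 - 1*6084 = -395602 - 6084 = -401686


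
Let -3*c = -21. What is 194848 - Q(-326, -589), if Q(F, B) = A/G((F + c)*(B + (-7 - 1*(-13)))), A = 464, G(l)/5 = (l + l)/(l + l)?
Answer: 973776/5 ≈ 1.9476e+5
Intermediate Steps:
c = 7 (c = -⅓*(-21) = 7)
G(l) = 5 (G(l) = 5*((l + l)/(l + l)) = 5*((2*l)/((2*l))) = 5*((2*l)*(1/(2*l))) = 5*1 = 5)
Q(F, B) = 464/5
194848 - Q(-326, -589) = 194848 - 1*464/5 = 194848 - 464/5 = 973776/5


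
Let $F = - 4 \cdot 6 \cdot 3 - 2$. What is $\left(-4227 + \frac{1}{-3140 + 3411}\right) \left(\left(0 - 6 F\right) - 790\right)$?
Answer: $\frac{396348536}{271} \approx 1.4625 \cdot 10^{6}$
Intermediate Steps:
$F = -74$ ($F = \left(-4\right) 18 - 2 = -72 - 2 = -74$)
$\left(-4227 + \frac{1}{-3140 + 3411}\right) \left(\left(0 - 6 F\right) - 790\right) = \left(-4227 + \frac{1}{-3140 + 3411}\right) \left(\left(0 - -444\right) - 790\right) = \left(-4227 + \frac{1}{271}\right) \left(\left(0 + 444\right) - 790\right) = \left(-4227 + \frac{1}{271}\right) \left(444 - 790\right) = \left(- \frac{1145516}{271}\right) \left(-346\right) = \frac{396348536}{271}$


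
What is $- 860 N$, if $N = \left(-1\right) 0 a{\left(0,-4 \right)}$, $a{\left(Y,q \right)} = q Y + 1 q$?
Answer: $0$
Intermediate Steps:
$a{\left(Y,q \right)} = q + Y q$ ($a{\left(Y,q \right)} = Y q + q = q + Y q$)
$N = 0$ ($N = \left(-1\right) 0 \left(- 4 \left(1 + 0\right)\right) = 0 \left(\left(-4\right) 1\right) = 0 \left(-4\right) = 0$)
$- 860 N = \left(-860\right) 0 = 0$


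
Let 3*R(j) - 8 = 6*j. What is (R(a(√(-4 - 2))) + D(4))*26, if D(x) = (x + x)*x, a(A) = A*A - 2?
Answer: 1456/3 ≈ 485.33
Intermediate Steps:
a(A) = -2 + A² (a(A) = A² - 2 = -2 + A²)
R(j) = 8/3 + 2*j (R(j) = 8/3 + (6*j)/3 = 8/3 + 2*j)
D(x) = 2*x² (D(x) = (2*x)*x = 2*x²)
(R(a(√(-4 - 2))) + D(4))*26 = ((8/3 + 2*(-2 + (√(-4 - 2))²)) + 2*4²)*26 = ((8/3 + 2*(-2 + (√(-6))²)) + 2*16)*26 = ((8/3 + 2*(-2 + (I*√6)²)) + 32)*26 = ((8/3 + 2*(-2 - 6)) + 32)*26 = ((8/3 + 2*(-8)) + 32)*26 = ((8/3 - 16) + 32)*26 = (-40/3 + 32)*26 = (56/3)*26 = 1456/3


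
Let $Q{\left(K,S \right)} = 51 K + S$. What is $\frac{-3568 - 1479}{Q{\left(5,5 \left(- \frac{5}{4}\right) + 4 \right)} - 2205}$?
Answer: $\frac{20188}{7809} \approx 2.5852$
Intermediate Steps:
$Q{\left(K,S \right)} = S + 51 K$
$\frac{-3568 - 1479}{Q{\left(5,5 \left(- \frac{5}{4}\right) + 4 \right)} - 2205} = \frac{-3568 - 1479}{\left(\left(5 \left(- \frac{5}{4}\right) + 4\right) + 51 \cdot 5\right) - 2205} = - \frac{5047}{\left(\left(5 \left(\left(-5\right) \frac{1}{4}\right) + 4\right) + 255\right) - 2205} = - \frac{5047}{\left(\left(5 \left(- \frac{5}{4}\right) + 4\right) + 255\right) - 2205} = - \frac{5047}{\left(\left(- \frac{25}{4} + 4\right) + 255\right) - 2205} = - \frac{5047}{\left(- \frac{9}{4} + 255\right) - 2205} = - \frac{5047}{\frac{1011}{4} - 2205} = - \frac{5047}{- \frac{7809}{4}} = \left(-5047\right) \left(- \frac{4}{7809}\right) = \frac{20188}{7809}$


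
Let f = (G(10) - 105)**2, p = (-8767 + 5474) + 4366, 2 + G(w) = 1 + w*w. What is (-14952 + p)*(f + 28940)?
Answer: -402157904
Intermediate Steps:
G(w) = -1 + w**2 (G(w) = -2 + (1 + w*w) = -2 + (1 + w**2) = -1 + w**2)
p = 1073 (p = -3293 + 4366 = 1073)
f = 36 (f = ((-1 + 10**2) - 105)**2 = ((-1 + 100) - 105)**2 = (99 - 105)**2 = (-6)**2 = 36)
(-14952 + p)*(f + 28940) = (-14952 + 1073)*(36 + 28940) = -13879*28976 = -402157904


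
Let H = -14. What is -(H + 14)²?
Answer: 0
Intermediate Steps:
-(H + 14)² = -(-14 + 14)² = -1*0² = -1*0 = 0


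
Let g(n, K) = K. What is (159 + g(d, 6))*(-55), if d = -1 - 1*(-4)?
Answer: -9075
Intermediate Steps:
d = 3 (d = -1 + 4 = 3)
(159 + g(d, 6))*(-55) = (159 + 6)*(-55) = 165*(-55) = -9075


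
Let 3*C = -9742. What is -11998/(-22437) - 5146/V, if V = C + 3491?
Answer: -337611868/16401447 ≈ -20.584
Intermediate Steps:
C = -9742/3 (C = (⅓)*(-9742) = -9742/3 ≈ -3247.3)
V = 731/3 (V = -9742/3 + 3491 = 731/3 ≈ 243.67)
-11998/(-22437) - 5146/V = -11998/(-22437) - 5146/731/3 = -11998*(-1/22437) - 5146*3/731 = 11998/22437 - 15438/731 = -337611868/16401447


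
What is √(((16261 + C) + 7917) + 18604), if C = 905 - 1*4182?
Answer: √39505 ≈ 198.76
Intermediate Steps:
C = -3277 (C = 905 - 4182 = -3277)
√(((16261 + C) + 7917) + 18604) = √(((16261 - 3277) + 7917) + 18604) = √((12984 + 7917) + 18604) = √(20901 + 18604) = √39505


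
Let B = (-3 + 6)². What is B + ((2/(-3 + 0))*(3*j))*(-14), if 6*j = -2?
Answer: -⅓ ≈ -0.33333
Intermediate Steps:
B = 9 (B = 3² = 9)
j = -⅓ (j = (⅙)*(-2) = -⅓ ≈ -0.33333)
B + ((2/(-3 + 0))*(3*j))*(-14) = 9 + ((2/(-3 + 0))*(3*(-⅓)))*(-14) = 9 + ((2/(-3))*(-1))*(-14) = 9 + ((2*(-⅓))*(-1))*(-14) = 9 - ⅔*(-1)*(-14) = 9 + (⅔)*(-14) = 9 - 28/3 = -⅓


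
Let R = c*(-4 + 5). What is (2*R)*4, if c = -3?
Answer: -24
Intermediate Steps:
R = -3 (R = -3*(-4 + 5) = -3*1 = -3)
(2*R)*4 = (2*(-3))*4 = -6*4 = -24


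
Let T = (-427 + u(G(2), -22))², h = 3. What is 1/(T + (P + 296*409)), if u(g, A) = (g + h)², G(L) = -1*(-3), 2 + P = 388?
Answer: 1/274331 ≈ 3.6452e-6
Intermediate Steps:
P = 386 (P = -2 + 388 = 386)
G(L) = 3
u(g, A) = (3 + g)² (u(g, A) = (g + 3)² = (3 + g)²)
T = 152881 (T = (-427 + (3 + 3)²)² = (-427 + 6²)² = (-427 + 36)² = (-391)² = 152881)
1/(T + (P + 296*409)) = 1/(152881 + (386 + 296*409)) = 1/(152881 + (386 + 121064)) = 1/(152881 + 121450) = 1/274331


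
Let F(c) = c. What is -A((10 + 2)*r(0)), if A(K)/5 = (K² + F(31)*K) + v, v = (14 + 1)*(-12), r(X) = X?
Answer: 900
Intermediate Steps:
v = -180 (v = 15*(-12) = -180)
A(K) = -900 + 5*K² + 155*K (A(K) = 5*((K² + 31*K) - 180) = 5*(-180 + K² + 31*K) = -900 + 5*K² + 155*K)
-A((10 + 2)*r(0)) = -(-900 + 5*((10 + 2)*0)² + 155*((10 + 2)*0)) = -(-900 + 5*(12*0)² + 155*(12*0)) = -(-900 + 5*0² + 155*0) = -(-900 + 5*0 + 0) = -(-900 + 0 + 0) = -1*(-900) = 900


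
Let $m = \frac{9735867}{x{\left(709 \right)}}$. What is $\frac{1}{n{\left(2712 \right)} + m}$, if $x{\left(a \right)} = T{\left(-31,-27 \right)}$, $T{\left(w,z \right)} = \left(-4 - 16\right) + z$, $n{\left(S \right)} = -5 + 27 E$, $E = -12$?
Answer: $- \frac{47}{9751330} \approx -4.8199 \cdot 10^{-6}$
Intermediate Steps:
$n{\left(S \right)} = -329$ ($n{\left(S \right)} = -5 + 27 \left(-12\right) = -5 - 324 = -329$)
$T{\left(w,z \right)} = -20 + z$
$x{\left(a \right)} = -47$ ($x{\left(a \right)} = -20 - 27 = -47$)
$m = - \frac{9735867}{47}$ ($m = \frac{9735867}{-47} = 9735867 \left(- \frac{1}{47}\right) = - \frac{9735867}{47} \approx -2.0715 \cdot 10^{5}$)
$\frac{1}{n{\left(2712 \right)} + m} = \frac{1}{-329 - \frac{9735867}{47}} = \frac{1}{- \frac{9751330}{47}} = - \frac{47}{9751330}$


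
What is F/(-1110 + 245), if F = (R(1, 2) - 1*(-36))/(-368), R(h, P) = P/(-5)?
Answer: 89/795800 ≈ 0.00011184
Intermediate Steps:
R(h, P) = -P/5 (R(h, P) = P*(-1/5) = -P/5)
F = -89/920 (F = (-1/5*2 - 1*(-36))/(-368) = (-2/5 + 36)*(-1/368) = (178/5)*(-1/368) = -89/920 ≈ -0.096739)
F/(-1110 + 245) = -89/(920*(-1110 + 245)) = -89/920/(-865) = -89/920*(-1/865) = 89/795800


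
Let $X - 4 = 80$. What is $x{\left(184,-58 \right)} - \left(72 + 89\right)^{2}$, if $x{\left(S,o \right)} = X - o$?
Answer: $-25779$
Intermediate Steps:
$X = 84$ ($X = 4 + 80 = 84$)
$x{\left(S,o \right)} = 84 - o$
$x{\left(184,-58 \right)} - \left(72 + 89\right)^{2} = \left(84 - -58\right) - \left(72 + 89\right)^{2} = \left(84 + 58\right) - 161^{2} = 142 - 25921 = -25779$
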